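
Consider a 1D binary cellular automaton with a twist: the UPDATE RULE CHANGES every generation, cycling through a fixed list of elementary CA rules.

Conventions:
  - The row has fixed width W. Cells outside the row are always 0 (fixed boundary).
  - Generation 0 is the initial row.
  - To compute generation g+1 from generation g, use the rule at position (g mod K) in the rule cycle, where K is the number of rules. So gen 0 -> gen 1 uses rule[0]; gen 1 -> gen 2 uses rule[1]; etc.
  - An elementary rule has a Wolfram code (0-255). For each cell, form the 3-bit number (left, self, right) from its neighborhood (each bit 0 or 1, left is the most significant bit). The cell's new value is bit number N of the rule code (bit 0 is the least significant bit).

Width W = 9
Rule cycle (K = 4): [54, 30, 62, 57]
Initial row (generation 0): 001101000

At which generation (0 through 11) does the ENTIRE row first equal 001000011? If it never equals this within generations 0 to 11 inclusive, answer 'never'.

Answer: never

Derivation:
Gen 0: 001101000
Gen 1 (rule 54): 010011100
Gen 2 (rule 30): 111110010
Gen 3 (rule 62): 100001111
Gen 4 (rule 57): 011101000
Gen 5 (rule 54): 100011100
Gen 6 (rule 30): 110110010
Gen 7 (rule 62): 101101111
Gen 8 (rule 57): 011011000
Gen 9 (rule 54): 100100100
Gen 10 (rule 30): 111111110
Gen 11 (rule 62): 100000001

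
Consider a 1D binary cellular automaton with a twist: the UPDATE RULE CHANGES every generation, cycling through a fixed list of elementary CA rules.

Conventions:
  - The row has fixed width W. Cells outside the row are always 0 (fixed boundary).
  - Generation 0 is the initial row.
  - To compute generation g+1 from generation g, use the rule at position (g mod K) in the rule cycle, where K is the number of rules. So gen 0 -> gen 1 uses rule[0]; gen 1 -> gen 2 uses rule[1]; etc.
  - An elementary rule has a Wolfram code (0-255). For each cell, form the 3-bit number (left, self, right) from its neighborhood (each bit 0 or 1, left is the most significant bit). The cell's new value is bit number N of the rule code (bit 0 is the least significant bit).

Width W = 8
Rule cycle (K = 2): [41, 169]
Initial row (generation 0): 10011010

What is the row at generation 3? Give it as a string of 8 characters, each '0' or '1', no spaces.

Answer: 10000000

Derivation:
Gen 0: 10011010
Gen 1 (rule 41): 00010100
Gen 2 (rule 169): 11001001
Gen 3 (rule 41): 10000000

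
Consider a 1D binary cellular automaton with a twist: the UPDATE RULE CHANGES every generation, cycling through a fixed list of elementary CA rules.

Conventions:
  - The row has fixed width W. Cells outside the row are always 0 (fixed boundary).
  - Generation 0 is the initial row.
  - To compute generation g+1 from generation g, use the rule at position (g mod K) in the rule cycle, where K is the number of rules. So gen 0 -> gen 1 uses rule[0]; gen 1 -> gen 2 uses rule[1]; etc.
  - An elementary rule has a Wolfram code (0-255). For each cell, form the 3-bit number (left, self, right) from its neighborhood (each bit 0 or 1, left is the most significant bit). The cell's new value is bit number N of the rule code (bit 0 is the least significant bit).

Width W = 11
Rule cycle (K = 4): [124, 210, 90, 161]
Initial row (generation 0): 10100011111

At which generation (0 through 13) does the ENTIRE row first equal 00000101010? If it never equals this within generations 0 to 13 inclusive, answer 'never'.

Gen 0: 10100011111
Gen 1 (rule 124): 11110010001
Gen 2 (rule 210): 01111101010
Gen 3 (rule 90): 11000100001
Gen 4 (rule 161): 00010001100
Gen 5 (rule 124): 00011001110
Gen 6 (rule 210): 00101110111
Gen 7 (rule 90): 01001010101
Gen 8 (rule 161): 00000101010
Gen 9 (rule 124): 00000111111
Gen 10 (rule 210): 00001011111
Gen 11 (rule 90): 00010010001
Gen 12 (rule 161): 11000000100
Gen 13 (rule 124): 11100000110

Answer: 8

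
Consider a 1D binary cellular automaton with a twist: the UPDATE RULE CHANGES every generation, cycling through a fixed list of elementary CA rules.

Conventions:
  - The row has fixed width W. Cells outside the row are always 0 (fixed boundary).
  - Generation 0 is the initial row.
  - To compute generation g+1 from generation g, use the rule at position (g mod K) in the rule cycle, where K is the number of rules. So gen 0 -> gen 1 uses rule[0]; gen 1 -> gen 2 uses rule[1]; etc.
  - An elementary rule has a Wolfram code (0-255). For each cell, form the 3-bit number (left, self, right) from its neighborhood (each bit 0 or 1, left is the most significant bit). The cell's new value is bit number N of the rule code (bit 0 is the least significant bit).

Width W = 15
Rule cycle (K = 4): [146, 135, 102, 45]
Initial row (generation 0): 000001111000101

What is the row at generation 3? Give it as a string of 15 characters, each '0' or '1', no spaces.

Answer: 000010001111101

Derivation:
Gen 0: 000001111000101
Gen 1 (rule 146): 000010110101000
Gen 2 (rule 135): 111110000101011
Gen 3 (rule 102): 000010001111101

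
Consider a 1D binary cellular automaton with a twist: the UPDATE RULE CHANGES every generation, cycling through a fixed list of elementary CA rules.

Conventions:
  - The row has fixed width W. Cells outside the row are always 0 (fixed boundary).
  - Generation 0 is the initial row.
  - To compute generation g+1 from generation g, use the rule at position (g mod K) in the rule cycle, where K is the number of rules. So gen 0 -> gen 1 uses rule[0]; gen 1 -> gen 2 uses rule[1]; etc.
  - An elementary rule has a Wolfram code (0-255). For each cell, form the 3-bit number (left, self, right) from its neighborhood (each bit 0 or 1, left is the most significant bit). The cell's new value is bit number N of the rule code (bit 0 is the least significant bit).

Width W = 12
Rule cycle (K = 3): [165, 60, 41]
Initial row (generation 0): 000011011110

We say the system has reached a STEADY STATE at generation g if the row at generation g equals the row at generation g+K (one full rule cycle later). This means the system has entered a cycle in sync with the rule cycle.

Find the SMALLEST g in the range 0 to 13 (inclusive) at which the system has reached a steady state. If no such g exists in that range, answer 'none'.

Gen 0: 000011011110
Gen 1 (rule 165): 111000101100
Gen 2 (rule 60): 100100111010
Gen 3 (rule 41): 000000100100
Gen 4 (rule 165): 111110100101
Gen 5 (rule 60): 100001110111
Gen 6 (rule 41): 001101001100
Gen 7 (rule 165): 100011000001
Gen 8 (rule 60): 110010100001
Gen 9 (rule 41): 100001001100
Gen 10 (rule 165): 101101000001
Gen 11 (rule 60): 111011100001
Gen 12 (rule 41): 100110001100
Gen 13 (rule 165): 100000100001
Gen 14 (rule 60): 110000110001
Gen 15 (rule 41): 100110100100
Gen 16 (rule 165): 100001100101

Answer: none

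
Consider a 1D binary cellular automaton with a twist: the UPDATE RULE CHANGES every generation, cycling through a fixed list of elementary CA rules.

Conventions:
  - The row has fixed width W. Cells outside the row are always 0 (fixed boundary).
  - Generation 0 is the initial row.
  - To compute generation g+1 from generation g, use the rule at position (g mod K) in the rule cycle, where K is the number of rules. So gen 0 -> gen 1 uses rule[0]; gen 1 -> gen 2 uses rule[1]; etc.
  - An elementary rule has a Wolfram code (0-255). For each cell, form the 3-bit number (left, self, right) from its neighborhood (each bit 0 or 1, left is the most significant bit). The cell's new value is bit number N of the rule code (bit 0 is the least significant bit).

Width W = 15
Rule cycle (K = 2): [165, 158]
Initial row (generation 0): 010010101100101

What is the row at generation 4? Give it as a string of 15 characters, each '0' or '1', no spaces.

Gen 0: 010010101100101
Gen 1 (rule 165): 010011110000111
Gen 2 (rule 158): 111111101001110
Gen 3 (rule 165): 011111011000100
Gen 4 (rule 158): 111110010101110

Answer: 111110010101110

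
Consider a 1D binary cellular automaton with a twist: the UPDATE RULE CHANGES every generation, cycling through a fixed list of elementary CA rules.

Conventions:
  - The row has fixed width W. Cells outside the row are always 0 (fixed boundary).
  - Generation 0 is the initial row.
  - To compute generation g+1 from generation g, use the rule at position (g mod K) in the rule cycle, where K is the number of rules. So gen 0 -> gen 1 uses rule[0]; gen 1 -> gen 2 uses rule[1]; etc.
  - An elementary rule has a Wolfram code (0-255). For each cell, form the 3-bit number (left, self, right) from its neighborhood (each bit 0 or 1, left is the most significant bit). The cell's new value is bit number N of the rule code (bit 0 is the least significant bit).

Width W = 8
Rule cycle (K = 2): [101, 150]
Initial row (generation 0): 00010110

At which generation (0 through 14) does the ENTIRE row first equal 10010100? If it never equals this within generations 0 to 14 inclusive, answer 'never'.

Gen 0: 00010110
Gen 1 (rule 101): 11011010
Gen 2 (rule 150): 00000011
Gen 3 (rule 101): 11111001
Gen 4 (rule 150): 01110111
Gen 5 (rule 101): 00011001
Gen 6 (rule 150): 00100111
Gen 7 (rule 101): 10100001
Gen 8 (rule 150): 10110011
Gen 9 (rule 101): 11010001
Gen 10 (rule 150): 00011011
Gen 11 (rule 101): 11001101
Gen 12 (rule 150): 00110001
Gen 13 (rule 101): 10010101
Gen 14 (rule 150): 11110101

Answer: never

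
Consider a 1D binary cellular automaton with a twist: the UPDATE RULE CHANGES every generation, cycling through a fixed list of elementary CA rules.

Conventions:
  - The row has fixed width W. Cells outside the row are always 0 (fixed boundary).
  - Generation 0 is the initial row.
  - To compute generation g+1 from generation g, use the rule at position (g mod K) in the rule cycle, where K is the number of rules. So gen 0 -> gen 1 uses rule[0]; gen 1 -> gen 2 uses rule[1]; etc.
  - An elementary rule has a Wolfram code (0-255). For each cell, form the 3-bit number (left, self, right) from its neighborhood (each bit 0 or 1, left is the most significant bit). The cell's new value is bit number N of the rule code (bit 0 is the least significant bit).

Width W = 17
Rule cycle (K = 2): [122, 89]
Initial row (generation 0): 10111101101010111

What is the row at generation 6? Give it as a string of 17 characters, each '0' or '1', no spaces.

Gen 0: 10111101101010111
Gen 1 (rule 122): 01100111110101101
Gen 2 (rule 89): 01110100010001100
Gen 3 (rule 122): 11011010101011110
Gen 4 (rule 89): 11011000000010011
Gen 5 (rule 122): 11111100000101111
Gen 6 (rule 89): 10000111110001001

Answer: 10000111110001001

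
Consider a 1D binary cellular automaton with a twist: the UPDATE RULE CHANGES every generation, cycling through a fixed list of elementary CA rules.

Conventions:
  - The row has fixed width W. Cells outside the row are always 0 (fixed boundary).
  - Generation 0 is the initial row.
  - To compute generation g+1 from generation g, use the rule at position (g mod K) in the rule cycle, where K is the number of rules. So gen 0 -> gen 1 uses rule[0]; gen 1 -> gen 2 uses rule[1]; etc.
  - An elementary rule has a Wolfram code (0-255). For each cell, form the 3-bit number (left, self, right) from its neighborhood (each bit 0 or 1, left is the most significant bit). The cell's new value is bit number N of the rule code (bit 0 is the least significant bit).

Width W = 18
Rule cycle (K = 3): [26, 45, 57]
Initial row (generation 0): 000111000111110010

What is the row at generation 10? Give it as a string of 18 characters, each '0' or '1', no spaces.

Gen 0: 000111000111110010
Gen 1 (rule 26): 001100101100001101
Gen 2 (rule 45): 101000111001101011
Gen 3 (rule 57): 010110100101010110
Gen 4 (rule 26): 100100011000000101
Gen 5 (rule 45): 100101010011110111
Gen 6 (rule 57): 010010101010001100
Gen 7 (rule 26): 101100000001011010
Gen 8 (rule 45): 111001111101110110
Gen 9 (rule 57): 100101000011001101
Gen 10 (rule 26): 011000100110111000

Answer: 011000100110111000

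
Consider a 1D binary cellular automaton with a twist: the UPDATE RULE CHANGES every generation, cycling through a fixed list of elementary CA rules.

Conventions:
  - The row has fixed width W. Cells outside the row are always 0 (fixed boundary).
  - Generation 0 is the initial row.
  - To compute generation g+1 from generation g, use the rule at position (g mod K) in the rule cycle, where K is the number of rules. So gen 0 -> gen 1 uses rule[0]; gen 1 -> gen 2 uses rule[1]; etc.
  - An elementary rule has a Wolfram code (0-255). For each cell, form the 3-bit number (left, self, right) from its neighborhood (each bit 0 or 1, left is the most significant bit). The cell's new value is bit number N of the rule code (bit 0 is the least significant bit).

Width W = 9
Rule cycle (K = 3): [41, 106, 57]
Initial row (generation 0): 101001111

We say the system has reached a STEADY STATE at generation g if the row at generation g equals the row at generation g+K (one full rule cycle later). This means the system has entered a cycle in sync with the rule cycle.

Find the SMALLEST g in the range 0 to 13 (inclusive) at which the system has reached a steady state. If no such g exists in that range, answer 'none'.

Answer: 1

Derivation:
Gen 0: 101001111
Gen 1 (rule 41): 010001000
Gen 2 (rule 106): 100010000
Gen 3 (rule 57): 011001111
Gen 4 (rule 41): 010001000
Gen 5 (rule 106): 100010000
Gen 6 (rule 57): 011001111
Gen 7 (rule 41): 010001000
Gen 8 (rule 106): 100010000
Gen 9 (rule 57): 011001111
Gen 10 (rule 41): 010001000
Gen 11 (rule 106): 100010000
Gen 12 (rule 57): 011001111
Gen 13 (rule 41): 010001000
Gen 14 (rule 106): 100010000
Gen 15 (rule 57): 011001111
Gen 16 (rule 41): 010001000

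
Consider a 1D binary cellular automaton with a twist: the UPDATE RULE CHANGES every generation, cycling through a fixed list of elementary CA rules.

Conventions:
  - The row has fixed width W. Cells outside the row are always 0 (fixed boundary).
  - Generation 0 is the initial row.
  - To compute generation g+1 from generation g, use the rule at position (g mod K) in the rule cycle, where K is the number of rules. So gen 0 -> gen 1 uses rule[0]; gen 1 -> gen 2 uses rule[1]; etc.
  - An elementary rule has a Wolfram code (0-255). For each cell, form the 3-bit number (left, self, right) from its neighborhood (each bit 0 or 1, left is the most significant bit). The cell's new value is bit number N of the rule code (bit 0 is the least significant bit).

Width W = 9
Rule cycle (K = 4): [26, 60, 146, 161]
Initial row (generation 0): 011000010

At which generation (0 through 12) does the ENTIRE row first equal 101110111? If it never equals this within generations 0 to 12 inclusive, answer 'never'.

Gen 0: 011000010
Gen 1 (rule 26): 110100101
Gen 2 (rule 60): 101110111
Gen 3 (rule 146): 000100010
Gen 4 (rule 161): 110001000
Gen 5 (rule 26): 101010100
Gen 6 (rule 60): 111111110
Gen 7 (rule 146): 011111101
Gen 8 (rule 161): 001111010
Gen 9 (rule 26): 011000001
Gen 10 (rule 60): 010100001
Gen 11 (rule 146): 100010010
Gen 12 (rule 161): 001000000

Answer: 2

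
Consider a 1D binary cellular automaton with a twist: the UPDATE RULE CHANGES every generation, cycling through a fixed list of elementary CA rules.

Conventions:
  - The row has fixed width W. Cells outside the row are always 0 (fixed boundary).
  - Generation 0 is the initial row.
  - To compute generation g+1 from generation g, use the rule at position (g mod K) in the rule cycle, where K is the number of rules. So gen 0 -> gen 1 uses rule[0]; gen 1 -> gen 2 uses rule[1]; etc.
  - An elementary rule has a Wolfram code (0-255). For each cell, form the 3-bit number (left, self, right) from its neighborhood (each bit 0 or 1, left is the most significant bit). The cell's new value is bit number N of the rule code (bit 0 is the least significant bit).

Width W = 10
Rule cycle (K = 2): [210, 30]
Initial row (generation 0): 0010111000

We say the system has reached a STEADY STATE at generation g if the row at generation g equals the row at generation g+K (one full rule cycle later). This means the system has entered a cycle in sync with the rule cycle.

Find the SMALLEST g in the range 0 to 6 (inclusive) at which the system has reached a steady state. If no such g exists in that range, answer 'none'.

Answer: none

Derivation:
Gen 0: 0010111000
Gen 1 (rule 210): 0100011100
Gen 2 (rule 30): 1110110010
Gen 3 (rule 210): 0110011101
Gen 4 (rule 30): 1101110001
Gen 5 (rule 210): 0100111010
Gen 6 (rule 30): 1111100011
Gen 7 (rule 210): 0111110101
Gen 8 (rule 30): 1100000101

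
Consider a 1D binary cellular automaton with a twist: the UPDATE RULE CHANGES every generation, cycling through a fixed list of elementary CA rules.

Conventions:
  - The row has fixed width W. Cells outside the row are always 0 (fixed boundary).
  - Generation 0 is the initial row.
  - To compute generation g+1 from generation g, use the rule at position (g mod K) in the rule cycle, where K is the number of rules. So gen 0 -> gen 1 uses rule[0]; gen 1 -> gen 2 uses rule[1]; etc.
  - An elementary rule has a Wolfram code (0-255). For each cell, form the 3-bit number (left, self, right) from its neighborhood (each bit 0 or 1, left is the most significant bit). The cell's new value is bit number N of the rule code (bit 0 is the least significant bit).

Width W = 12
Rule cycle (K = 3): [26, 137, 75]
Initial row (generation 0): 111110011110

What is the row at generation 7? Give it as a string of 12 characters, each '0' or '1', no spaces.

Answer: 100001010010

Derivation:
Gen 0: 111110011110
Gen 1 (rule 26): 100001110001
Gen 2 (rule 137): 001101100100
Gen 3 (rule 75): 111101101001
Gen 4 (rule 26): 100001000110
Gen 5 (rule 137): 001100010100
Gen 6 (rule 75): 111101100001
Gen 7 (rule 26): 100001010010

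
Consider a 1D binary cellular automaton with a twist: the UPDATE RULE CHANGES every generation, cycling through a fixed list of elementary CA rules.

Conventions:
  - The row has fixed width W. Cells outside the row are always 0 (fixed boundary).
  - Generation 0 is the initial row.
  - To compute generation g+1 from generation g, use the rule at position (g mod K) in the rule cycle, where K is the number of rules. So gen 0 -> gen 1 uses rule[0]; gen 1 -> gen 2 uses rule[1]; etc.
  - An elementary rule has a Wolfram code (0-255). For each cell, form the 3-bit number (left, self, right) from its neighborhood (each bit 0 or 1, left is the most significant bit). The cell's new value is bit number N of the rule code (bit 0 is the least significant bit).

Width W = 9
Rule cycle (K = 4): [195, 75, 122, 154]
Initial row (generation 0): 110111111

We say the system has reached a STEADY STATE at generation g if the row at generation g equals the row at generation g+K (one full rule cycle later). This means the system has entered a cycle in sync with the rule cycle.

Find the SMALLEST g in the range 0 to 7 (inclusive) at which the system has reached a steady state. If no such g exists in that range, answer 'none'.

Gen 0: 110111111
Gen 1 (rule 195): 010011111
Gen 2 (rule 75): 100110001
Gen 3 (rule 122): 011111010
Gen 4 (rule 154): 111110001
Gen 5 (rule 195): 011110110
Gen 6 (rule 75): 110010110
Gen 7 (rule 122): 111101111
Gen 8 (rule 154): 111001110
Gen 9 (rule 195): 011010110
Gen 10 (rule 75): 111000110
Gen 11 (rule 122): 101101111

Answer: none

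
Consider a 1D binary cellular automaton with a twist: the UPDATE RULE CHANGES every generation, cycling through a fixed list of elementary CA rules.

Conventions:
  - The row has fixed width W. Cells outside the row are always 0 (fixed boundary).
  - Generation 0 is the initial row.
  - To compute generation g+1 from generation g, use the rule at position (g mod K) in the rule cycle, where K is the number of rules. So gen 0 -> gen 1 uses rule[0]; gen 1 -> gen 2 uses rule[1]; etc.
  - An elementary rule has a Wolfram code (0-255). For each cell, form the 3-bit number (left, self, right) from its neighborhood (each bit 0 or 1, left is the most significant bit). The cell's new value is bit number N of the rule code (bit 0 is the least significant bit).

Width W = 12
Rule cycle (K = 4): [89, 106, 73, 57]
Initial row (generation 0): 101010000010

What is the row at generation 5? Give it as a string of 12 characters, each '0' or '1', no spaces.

Answer: 010110100001

Derivation:
Gen 0: 101010000010
Gen 1 (rule 89): 000001111001
Gen 2 (rule 106): 000011001010
Gen 3 (rule 73): 111011000000
Gen 4 (rule 57): 100110111111
Gen 5 (rule 89): 010110100001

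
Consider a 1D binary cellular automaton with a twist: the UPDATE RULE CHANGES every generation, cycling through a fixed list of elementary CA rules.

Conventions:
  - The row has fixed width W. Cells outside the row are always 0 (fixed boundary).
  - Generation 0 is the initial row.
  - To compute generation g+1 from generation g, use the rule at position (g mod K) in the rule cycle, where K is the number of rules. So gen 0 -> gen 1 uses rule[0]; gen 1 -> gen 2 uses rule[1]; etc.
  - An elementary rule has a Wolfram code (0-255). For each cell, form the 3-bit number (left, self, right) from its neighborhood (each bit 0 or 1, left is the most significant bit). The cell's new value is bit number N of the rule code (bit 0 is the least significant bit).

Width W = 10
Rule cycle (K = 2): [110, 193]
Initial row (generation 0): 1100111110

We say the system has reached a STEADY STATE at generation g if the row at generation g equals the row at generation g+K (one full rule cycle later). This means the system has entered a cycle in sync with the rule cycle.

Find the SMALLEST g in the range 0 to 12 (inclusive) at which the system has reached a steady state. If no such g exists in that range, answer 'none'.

Gen 0: 1100111110
Gen 1 (rule 110): 1101100010
Gen 2 (rule 193): 0100101000
Gen 3 (rule 110): 1101111000
Gen 4 (rule 193): 0100111011
Gen 5 (rule 110): 1101101111
Gen 6 (rule 193): 0100100111
Gen 7 (rule 110): 1101101101
Gen 8 (rule 193): 0100100100
Gen 9 (rule 110): 1101101100
Gen 10 (rule 193): 0100100101
Gen 11 (rule 110): 1101101111
Gen 12 (rule 193): 0100100111
Gen 13 (rule 110): 1101101101
Gen 14 (rule 193): 0100100100

Answer: none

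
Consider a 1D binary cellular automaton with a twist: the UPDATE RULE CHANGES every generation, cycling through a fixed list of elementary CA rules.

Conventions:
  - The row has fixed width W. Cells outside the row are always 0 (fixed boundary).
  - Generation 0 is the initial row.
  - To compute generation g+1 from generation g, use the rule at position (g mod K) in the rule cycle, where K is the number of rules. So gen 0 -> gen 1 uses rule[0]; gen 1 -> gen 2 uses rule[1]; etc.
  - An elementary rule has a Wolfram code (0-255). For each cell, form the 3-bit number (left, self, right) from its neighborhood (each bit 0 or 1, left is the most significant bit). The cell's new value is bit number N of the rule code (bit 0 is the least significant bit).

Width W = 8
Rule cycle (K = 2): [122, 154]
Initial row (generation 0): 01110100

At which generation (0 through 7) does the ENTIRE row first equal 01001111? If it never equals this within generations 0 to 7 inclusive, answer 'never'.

Answer: never

Derivation:
Gen 0: 01110100
Gen 1 (rule 122): 11011010
Gen 2 (rule 154): 10010001
Gen 3 (rule 122): 01101010
Gen 4 (rule 154): 11000001
Gen 5 (rule 122): 11100010
Gen 6 (rule 154): 11010101
Gen 7 (rule 122): 11101010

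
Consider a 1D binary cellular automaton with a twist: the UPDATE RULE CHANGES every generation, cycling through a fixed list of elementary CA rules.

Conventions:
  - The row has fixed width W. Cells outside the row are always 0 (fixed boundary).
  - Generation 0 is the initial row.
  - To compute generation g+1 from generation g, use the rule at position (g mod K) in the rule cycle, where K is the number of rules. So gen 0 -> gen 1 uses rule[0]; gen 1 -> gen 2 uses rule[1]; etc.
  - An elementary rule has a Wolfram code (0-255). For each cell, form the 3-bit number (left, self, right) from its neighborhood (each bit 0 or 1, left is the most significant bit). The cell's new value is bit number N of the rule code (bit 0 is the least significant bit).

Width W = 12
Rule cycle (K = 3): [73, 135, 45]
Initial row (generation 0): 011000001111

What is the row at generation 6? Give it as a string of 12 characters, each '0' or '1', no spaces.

Gen 0: 011000001111
Gen 1 (rule 73): 011011101001
Gen 2 (rule 135): 100001001011
Gen 3 (rule 45): 101101001110
Gen 4 (rule 73): 001100001010
Gen 5 (rule 135): 110001111010
Gen 6 (rule 45): 100101000110

Answer: 100101000110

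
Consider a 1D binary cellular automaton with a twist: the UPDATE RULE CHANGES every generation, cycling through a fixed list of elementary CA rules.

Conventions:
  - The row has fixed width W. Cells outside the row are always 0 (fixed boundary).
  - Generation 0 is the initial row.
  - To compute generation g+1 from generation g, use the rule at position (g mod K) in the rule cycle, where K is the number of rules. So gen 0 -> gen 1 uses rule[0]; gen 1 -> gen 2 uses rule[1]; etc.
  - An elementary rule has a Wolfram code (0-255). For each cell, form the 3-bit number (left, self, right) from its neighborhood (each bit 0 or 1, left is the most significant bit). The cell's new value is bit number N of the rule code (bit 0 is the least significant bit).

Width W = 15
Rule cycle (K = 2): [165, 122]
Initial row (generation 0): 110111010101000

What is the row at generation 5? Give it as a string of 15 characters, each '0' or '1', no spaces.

Answer: 000000101111110

Derivation:
Gen 0: 110111010101000
Gen 1 (rule 165): 001010111111011
Gen 2 (rule 122): 010101100001111
Gen 3 (rule 165): 011110001100110
Gen 4 (rule 122): 110011011111111
Gen 5 (rule 165): 000000101111110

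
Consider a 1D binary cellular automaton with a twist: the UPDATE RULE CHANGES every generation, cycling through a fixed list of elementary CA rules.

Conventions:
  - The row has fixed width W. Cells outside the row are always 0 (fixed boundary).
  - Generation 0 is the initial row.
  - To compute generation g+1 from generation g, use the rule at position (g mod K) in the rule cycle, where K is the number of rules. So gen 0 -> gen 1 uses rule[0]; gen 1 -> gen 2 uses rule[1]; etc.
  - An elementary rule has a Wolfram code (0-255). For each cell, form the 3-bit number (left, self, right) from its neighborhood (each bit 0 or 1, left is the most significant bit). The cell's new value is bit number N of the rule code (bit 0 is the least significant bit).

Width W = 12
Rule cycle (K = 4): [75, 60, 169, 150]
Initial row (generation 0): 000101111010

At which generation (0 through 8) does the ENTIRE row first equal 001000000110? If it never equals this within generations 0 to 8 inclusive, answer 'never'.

Gen 0: 000101111010
Gen 1 (rule 75): 111001001000
Gen 2 (rule 60): 100101101100
Gen 3 (rule 169): 000011011001
Gen 4 (rule 150): 000100000111
Gen 5 (rule 75): 111001111101
Gen 6 (rule 60): 100101000011
Gen 7 (rule 169): 000010011010
Gen 8 (rule 150): 000111100011

Answer: never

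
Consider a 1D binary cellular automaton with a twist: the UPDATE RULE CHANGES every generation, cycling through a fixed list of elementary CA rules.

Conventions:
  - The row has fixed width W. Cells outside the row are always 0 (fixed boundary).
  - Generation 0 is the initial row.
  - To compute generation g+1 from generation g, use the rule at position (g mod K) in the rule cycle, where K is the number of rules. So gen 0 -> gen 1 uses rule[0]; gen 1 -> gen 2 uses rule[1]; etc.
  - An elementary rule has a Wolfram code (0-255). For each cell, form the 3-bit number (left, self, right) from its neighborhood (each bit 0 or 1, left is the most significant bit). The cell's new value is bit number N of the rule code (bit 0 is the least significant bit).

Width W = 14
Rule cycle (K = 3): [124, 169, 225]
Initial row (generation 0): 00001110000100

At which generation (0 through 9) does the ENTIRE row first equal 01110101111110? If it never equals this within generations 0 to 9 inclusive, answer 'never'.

Answer: never

Derivation:
Gen 0: 00001110000100
Gen 1 (rule 124): 00001011000110
Gen 2 (rule 169): 11100110010100
Gen 3 (rule 225): 01100010001001
Gen 4 (rule 124): 01110011001101
Gen 5 (rule 169): 01100010001010
Gen 6 (rule 225): 00101000100100
Gen 7 (rule 124): 00111100110110
Gen 8 (rule 169): 10111000101100
Gen 9 (rule 225): 01011010010101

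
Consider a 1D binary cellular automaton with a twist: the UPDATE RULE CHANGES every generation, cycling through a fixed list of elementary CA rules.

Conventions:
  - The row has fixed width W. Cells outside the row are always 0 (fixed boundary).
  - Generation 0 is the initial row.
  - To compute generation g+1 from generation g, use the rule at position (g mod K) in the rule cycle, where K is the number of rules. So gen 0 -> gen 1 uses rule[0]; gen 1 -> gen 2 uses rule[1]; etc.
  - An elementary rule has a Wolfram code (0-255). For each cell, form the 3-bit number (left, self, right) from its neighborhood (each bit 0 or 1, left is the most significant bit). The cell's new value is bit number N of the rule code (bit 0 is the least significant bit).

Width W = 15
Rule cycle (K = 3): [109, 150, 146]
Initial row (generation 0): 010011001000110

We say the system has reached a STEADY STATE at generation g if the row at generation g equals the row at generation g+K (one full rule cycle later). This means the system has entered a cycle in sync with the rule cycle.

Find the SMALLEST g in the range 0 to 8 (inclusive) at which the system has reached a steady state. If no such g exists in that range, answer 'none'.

Answer: none

Derivation:
Gen 0: 010011001000110
Gen 1 (rule 109): 010011001010110
Gen 2 (rule 150): 111100111010001
Gen 3 (rule 146): 011011010001010
Gen 4 (rule 109): 011111110101110
Gen 5 (rule 150): 101111100100101
Gen 6 (rule 146): 000111011011000
Gen 7 (rule 109): 110101111111011
Gen 8 (rule 150): 000100111110000
Gen 9 (rule 146): 001011011101000
Gen 10 (rule 109): 101111110111011
Gen 11 (rule 150): 100111100010000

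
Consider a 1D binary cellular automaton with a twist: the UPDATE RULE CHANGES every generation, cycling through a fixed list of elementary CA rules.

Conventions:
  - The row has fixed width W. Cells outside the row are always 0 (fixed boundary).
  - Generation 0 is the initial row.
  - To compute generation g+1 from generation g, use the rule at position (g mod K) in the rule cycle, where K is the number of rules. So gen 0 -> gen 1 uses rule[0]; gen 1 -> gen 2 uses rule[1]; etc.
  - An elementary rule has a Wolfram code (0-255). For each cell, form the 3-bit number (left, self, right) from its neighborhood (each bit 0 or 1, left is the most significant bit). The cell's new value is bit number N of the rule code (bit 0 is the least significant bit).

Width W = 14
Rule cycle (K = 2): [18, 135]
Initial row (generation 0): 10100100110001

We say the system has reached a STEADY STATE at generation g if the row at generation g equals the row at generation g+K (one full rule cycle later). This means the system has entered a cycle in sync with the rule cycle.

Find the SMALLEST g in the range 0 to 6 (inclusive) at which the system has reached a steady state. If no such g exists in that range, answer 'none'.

Answer: 5

Derivation:
Gen 0: 10100100110001
Gen 1 (rule 18): 00011011001010
Gen 2 (rule 135): 11100000011010
Gen 3 (rule 18): 00010000100001
Gen 4 (rule 135): 11110111101111
Gen 5 (rule 18): 00000000000000
Gen 6 (rule 135): 11111111111111
Gen 7 (rule 18): 00000000000000
Gen 8 (rule 135): 11111111111111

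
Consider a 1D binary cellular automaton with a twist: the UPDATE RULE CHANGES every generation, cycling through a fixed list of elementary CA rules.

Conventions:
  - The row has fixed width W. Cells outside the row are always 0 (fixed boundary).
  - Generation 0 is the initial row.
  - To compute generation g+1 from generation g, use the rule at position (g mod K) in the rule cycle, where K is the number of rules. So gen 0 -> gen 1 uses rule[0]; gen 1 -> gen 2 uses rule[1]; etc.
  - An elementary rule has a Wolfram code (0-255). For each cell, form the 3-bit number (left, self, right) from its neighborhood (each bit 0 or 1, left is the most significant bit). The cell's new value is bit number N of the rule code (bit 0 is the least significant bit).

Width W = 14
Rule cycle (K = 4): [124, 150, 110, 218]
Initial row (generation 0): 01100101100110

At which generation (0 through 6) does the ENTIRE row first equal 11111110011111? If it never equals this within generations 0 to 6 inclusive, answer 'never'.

Gen 0: 01100101100110
Gen 1 (rule 124): 01110111110111
Gen 2 (rule 150): 10100011100010
Gen 3 (rule 110): 11100110100110
Gen 4 (rule 218): 11111110011111
Gen 5 (rule 124): 10000011010001
Gen 6 (rule 150): 11000100011011

Answer: 4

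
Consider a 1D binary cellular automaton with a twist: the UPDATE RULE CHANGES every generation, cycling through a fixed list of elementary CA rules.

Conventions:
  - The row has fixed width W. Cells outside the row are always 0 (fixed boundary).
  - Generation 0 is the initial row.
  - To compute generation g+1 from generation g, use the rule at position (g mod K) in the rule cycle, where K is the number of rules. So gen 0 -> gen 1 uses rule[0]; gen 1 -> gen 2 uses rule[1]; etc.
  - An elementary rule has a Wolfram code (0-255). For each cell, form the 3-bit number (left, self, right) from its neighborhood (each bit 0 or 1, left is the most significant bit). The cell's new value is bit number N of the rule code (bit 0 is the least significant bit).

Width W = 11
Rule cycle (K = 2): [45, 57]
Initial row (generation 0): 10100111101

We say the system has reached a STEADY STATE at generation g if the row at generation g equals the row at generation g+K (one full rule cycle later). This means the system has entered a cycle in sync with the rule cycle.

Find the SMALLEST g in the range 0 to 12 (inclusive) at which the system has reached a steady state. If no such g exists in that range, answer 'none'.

Gen 0: 10100111101
Gen 1 (rule 45): 11100100011
Gen 2 (rule 57): 10010011010
Gen 3 (rule 45): 10010010110
Gen 4 (rule 57): 01001001101
Gen 5 (rule 45): 01001001011
Gen 6 (rule 57): 00100100110
Gen 7 (rule 45): 10100100100
Gen 8 (rule 57): 01010010011
Gen 9 (rule 45): 01110010010
Gen 10 (rule 57): 01001001001
Gen 11 (rule 45): 01001001001
Gen 12 (rule 57): 00100100100
Gen 13 (rule 45): 10100100101
Gen 14 (rule 57): 01010010010

Answer: none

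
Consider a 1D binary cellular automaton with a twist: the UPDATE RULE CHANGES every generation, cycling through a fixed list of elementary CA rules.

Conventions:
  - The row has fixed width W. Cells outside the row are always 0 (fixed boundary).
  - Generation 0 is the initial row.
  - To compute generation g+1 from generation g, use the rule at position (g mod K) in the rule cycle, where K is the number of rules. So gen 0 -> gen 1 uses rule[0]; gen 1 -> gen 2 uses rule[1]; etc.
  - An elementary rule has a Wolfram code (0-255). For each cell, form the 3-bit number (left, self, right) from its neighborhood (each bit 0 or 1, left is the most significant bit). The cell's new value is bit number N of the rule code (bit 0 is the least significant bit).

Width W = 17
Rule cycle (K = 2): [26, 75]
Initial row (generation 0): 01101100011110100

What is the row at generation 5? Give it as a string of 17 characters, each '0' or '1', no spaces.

Gen 0: 01101100011110100
Gen 1 (rule 26): 11001010110000010
Gen 2 (rule 75): 11010000110111100
Gen 3 (rule 26): 10001001100100010
Gen 4 (rule 75): 00110011101001100
Gen 5 (rule 26): 01101110000111010

Answer: 01101110000111010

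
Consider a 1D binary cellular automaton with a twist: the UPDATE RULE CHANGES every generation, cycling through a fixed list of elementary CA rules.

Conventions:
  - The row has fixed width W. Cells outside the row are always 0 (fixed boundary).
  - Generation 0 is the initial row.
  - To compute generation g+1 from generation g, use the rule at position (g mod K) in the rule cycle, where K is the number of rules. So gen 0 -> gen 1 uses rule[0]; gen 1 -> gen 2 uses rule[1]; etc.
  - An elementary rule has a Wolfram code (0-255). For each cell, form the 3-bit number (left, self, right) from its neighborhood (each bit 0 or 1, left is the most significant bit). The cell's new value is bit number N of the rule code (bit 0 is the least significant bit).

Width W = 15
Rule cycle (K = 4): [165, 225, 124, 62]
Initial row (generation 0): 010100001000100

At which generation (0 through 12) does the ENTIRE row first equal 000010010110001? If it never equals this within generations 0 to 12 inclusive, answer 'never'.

Gen 0: 010100001000100
Gen 1 (rule 165): 011101101010101
Gen 2 (rule 225): 001110110101010
Gen 3 (rule 124): 001011111111111
Gen 4 (rule 62): 011110000000000
Gen 5 (rule 165): 001100111111111
Gen 6 (rule 225): 100100011111111
Gen 7 (rule 124): 110110010000001
Gen 8 (rule 62): 101101111000011
Gen 9 (rule 165): 110010110011000
Gen 10 (rule 225): 010001010001011
Gen 11 (rule 124): 011001111001111
Gen 12 (rule 62): 110111000111000

Answer: never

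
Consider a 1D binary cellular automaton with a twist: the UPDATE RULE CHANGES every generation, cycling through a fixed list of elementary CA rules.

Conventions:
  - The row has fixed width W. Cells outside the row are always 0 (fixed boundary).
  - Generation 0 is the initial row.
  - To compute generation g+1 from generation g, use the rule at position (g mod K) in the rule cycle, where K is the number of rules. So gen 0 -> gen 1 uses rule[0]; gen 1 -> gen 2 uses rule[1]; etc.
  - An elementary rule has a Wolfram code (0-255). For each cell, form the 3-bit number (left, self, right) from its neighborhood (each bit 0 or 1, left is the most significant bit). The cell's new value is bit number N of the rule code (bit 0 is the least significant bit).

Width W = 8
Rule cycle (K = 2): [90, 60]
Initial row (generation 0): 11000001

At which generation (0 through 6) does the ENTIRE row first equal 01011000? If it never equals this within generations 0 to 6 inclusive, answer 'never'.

Gen 0: 11000001
Gen 1 (rule 90): 11100010
Gen 2 (rule 60): 10010011
Gen 3 (rule 90): 01101111
Gen 4 (rule 60): 01011000
Gen 5 (rule 90): 10011100
Gen 6 (rule 60): 11010010

Answer: 4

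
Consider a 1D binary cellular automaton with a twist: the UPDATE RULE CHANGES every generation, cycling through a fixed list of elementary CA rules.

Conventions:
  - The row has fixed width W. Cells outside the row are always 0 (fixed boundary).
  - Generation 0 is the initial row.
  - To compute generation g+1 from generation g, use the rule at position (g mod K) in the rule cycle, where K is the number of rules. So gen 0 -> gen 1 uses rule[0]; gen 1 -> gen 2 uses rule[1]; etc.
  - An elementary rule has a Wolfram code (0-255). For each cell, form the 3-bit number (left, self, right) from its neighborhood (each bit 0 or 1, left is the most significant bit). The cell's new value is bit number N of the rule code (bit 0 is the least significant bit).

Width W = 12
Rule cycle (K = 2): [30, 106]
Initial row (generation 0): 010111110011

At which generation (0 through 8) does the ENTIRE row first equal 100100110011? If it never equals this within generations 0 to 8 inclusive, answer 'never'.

Gen 0: 010111110011
Gen 1 (rule 30): 110100001110
Gen 2 (rule 106): 111000011010
Gen 3 (rule 30): 100100110011
Gen 4 (rule 106): 001001110111
Gen 5 (rule 30): 011111000100
Gen 6 (rule 106): 110001001000
Gen 7 (rule 30): 101011111100
Gen 8 (rule 106): 010110000100

Answer: 3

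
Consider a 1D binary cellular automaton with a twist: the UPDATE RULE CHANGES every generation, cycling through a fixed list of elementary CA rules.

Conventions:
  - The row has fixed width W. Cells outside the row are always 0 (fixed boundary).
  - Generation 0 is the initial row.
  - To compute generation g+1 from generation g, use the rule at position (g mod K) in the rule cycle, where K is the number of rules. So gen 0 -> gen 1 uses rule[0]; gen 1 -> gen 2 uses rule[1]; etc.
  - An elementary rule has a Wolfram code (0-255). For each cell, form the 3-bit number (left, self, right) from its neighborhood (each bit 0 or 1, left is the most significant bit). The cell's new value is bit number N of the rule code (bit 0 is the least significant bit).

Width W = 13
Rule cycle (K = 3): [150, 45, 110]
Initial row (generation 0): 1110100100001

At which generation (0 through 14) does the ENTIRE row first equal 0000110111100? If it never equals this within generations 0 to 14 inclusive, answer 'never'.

Gen 0: 1110100100001
Gen 1 (rule 150): 0100111110011
Gen 2 (rule 45): 0100100000010
Gen 3 (rule 110): 1101100000110
Gen 4 (rule 150): 0000010001001
Gen 5 (rule 45): 1111010101001
Gen 6 (rule 110): 1001111111011
Gen 7 (rule 150): 1110111110000
Gen 8 (rule 45): 1001100000111
Gen 9 (rule 110): 1011100001101
Gen 10 (rule 150): 1001010010001
Gen 11 (rule 45): 1001110010101
Gen 12 (rule 110): 1011010111111
Gen 13 (rule 150): 1000010011110
Gen 14 (rule 45): 1011010010000

Answer: never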